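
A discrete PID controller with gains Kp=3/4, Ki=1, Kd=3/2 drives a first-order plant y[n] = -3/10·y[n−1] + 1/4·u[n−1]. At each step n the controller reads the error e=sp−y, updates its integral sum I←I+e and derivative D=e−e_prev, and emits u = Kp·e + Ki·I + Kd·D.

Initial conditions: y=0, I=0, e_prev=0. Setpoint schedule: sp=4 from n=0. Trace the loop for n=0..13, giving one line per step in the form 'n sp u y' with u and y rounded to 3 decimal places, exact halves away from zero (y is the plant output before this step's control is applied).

0 4 13.000 0.000
1 4 0.438 3.250
2 4 19.438 -0.866
3 4 -1.320 5.119
4 4 29.239 -1.866
5 4 -7.013 7.870
6 4 42.668 -4.114
7 4 -19.243 11.901
8 4 62.796 -8.381
9 4 -41.678 18.213
10 4 94.815 -15.884
11 4 -80.592 28.469
12 4 147.230 -28.689
13 4 -146.652 45.414

(exact arithmetic carried between steps; '≈' marks a value shown rounded to 6 d.p. or computed from one; I and e_prev carry over from the previous line; the table rounds u and y to 3 d.p., halves away from zero)
n=0: y=0, sp=4, e=sp−y=4; I=4, D=e−e_prev=4; u=3/4·4+1·4+3/2·4=13; next y=-3/10·0+1/4·13=3.25
n=1: y=3.25, sp=4, e=sp−y=0.75; I=4.75, D=e−e_prev=-3.25; u=3/4·0.75+1·4.75+3/2·(-3.25)=0.4375; next y=-3/10·3.25+1/4·0.4375=-0.865625
n=2: y=-0.865625, sp=4, e=sp−y=4.865625; I=9.615625, D=e−e_prev=4.115625; u=3/4·4.865625+1·9.615625+3/2·4.115625≈19.438281; next y=-3/10·(-0.865625)+1/4·19.438281≈5.119258
n=3: y≈5.119258, sp=4, e=sp−y≈-1.119258; I≈8.496367, D=e−e_prev≈-5.984883; u=3/4·(-1.119258)+1·8.496367+3/2·(-5.984883)≈-1.320400; next y=-3/10·5.119258+1/4·(-1.320400)≈-1.865877
n=4: y≈-1.865877, sp=4, e=sp−y≈5.865877; I≈14.362245, D=e−e_prev≈6.985135; u=3/4·5.865877+1·14.362245+3/2·6.985135≈29.239356; next y=-3/10·(-1.865877)+1/4·29.239356≈7.869602
n=5: y≈7.869602, sp=4, e=sp−y≈-3.869602; I≈10.492642, D=e−e_prev≈-9.735480; u=3/4·(-3.869602)+1·10.492642+3/2·(-9.735480)≈-7.012778; next y=-3/10·7.869602+1/4·(-7.012778)≈-4.114075
n=6: y≈-4.114075, sp=4, e=sp−y≈8.114075; I≈18.606718, D=e−e_prev≈11.983677; u=3/4·8.114075+1·18.606718+3/2·11.983677≈42.667790; next y=-3/10·(-4.114075)+1/4·42.667790≈11.901170
n=7: y≈11.901170, sp=4, e=sp−y≈-7.901170; I≈10.705548, D=e−e_prev≈-16.015245; u=3/4·(-7.901170)+1·10.705548+3/2·(-16.015245)≈-19.243198; next y=-3/10·11.901170+1/4·(-19.243198)≈-8.381151
n=8: y≈-8.381151, sp=4, e=sp−y≈12.381151; I≈23.086698, D=e−e_prev≈20.282321; u=3/4·12.381151+1·23.086698+3/2·20.282321≈62.796042; next y=-3/10·(-8.381151)+1/4·62.796042≈18.213356
n=9: y≈18.213356, sp=4, e=sp−y≈-14.213356; I≈8.873342, D=e−e_prev≈-26.594506; u=3/4·(-14.213356)+1·8.873342+3/2·(-26.594506)≈-41.678434; next y=-3/10·18.213356+1/4·(-41.678434)≈-15.883615
n=10: y≈-15.883615, sp=4, e=sp−y≈19.883615; I≈28.756958, D=e−e_prev≈34.096971; u=3/4·19.883615+1·28.756958+3/2·34.096971≈94.815125; next y=-3/10·(-15.883615)+1/4·94.815125≈28.468866
n=11: y≈28.468866, sp=4, e=sp−y≈-24.468866; I≈4.288092, D=e−e_prev≈-44.352481; u=3/4·(-24.468866)+1·4.288092+3/2·(-44.352481)≈-80.592279; next y=-3/10·28.468866+1/4·(-80.592279)≈-28.688730
n=12: y≈-28.688730, sp=4, e=sp−y≈32.688730; I≈36.976821, D=e−e_prev≈57.157595; u=3/4·32.688730+1·36.976821+3/2·57.157595≈147.229762; next y=-3/10·(-28.688730)+1/4·147.229762≈45.414059
n=13: y≈45.414059, sp=4, e=sp−y≈-41.414059; I≈-4.437238, D=e−e_prev≈-74.102789; u=3/4·(-41.414059)+1·(-4.437238)+3/2·(-74.102789)≈-146.651966; next y=-3/10·45.414059+1/4·(-146.651966)≈-50.287209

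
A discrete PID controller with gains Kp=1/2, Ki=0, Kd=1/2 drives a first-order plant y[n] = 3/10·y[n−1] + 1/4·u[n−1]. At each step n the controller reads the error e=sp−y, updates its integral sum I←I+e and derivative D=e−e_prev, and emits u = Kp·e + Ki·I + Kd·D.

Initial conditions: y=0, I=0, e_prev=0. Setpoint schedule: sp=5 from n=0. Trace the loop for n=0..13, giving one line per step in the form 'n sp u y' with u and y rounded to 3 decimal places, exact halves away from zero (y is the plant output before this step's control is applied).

0 5 5.000 0.000
1 5 1.250 1.250
2 5 2.438 0.688
3 5 2.028 0.816
4 5 2.156 0.752
5 5 2.111 0.765
6 5 2.125 0.757
7 5 2.120 0.758
8 5 2.122 0.758
9 5 2.121 0.758
10 5 2.121 0.758
11 5 2.121 0.758
12 5 2.121 0.758
13 5 2.121 0.758

(exact arithmetic carried between steps; '≈' marks a value shown rounded to 6 d.p. or computed from one; I and e_prev carry over from the previous line; the table rounds u and y to 3 d.p., halves away from zero)
n=0: y=0, sp=5, e=sp−y=5; I=5, D=e−e_prev=5; u=1/2·5+0·5+1/2·5=5; next y=3/10·0+1/4·5=1.25
n=1: y=1.25, sp=5, e=sp−y=3.75; I=8.75, D=e−e_prev=-1.25; u=1/2·3.75+0·8.75+1/2·(-1.25)=1.25; next y=3/10·1.25+1/4·1.25=0.6875
n=2: y=0.6875, sp=5, e=sp−y=4.3125; I=13.0625, D=e−e_prev=0.5625; u=1/2·4.3125+0·13.0625+1/2·0.5625=2.4375; next y=3/10·0.6875+1/4·2.4375=0.815625
n=3: y=0.815625, sp=5, e=sp−y=4.184375; I=17.246875, D=e−e_prev=-0.128125; u=1/2·4.184375+0·17.246875+1/2·(-0.128125)=2.028125; next y=3/10·0.815625+1/4·2.028125≈0.751719
n=4: y≈0.751719, sp=5, e=sp−y≈4.248281; I≈21.495156, D=e−e_prev≈0.063906; u=1/2·4.248281+0·21.495156+1/2·0.063906≈2.156094; next y=3/10·0.751719+1/4·2.156094≈0.764539
n=5: y≈0.764539, sp=5, e=sp−y≈4.235461; I≈25.730617, D=e−e_prev≈-0.012820; u=1/2·4.235461+0·25.730617+1/2·(-0.012820)≈2.111320; next y=3/10·0.764539+1/4·2.111320≈0.757192
n=6: y≈0.757192, sp=5, e=sp−y≈4.242808; I≈29.973425, D=e−e_prev≈0.007347; u=1/2·4.242808+0·29.973425+1/2·0.007347≈2.125078; next y=3/10·0.757192+1/4·2.125078≈0.758427
n=7: y≈0.758427, sp=5, e=sp−y≈4.241573; I≈34.214998, D=e−e_prev≈-0.001235; u=1/2·4.241573+0·34.214998+1/2·(-0.001235)≈2.120169; next y=3/10·0.758427+1/4·2.120169≈0.757570
n=8: y≈0.757570, sp=5, e=sp−y≈4.242430; I≈38.457428, D=e−e_prev≈0.000857; u=1/2·4.242430+0·38.457428+1/2·0.000857≈2.121643; next y=3/10·0.757570+1/4·2.121643≈0.757682
n=9: y≈0.757682, sp=5, e=sp−y≈4.242318; I≈42.699746, D=e−e_prev≈-0.000112; u=1/2·4.242318+0·42.699746+1/2·(-0.000112)≈2.121103; next y=3/10·0.757682+1/4·2.121103≈0.757580
n=10: y≈0.757580, sp=5, e=sp−y≈4.242420; I≈46.942166, D=e−e_prev≈0.000102; u=1/2·4.242420+0·46.942166+1/2·0.000102≈2.121261; next y=3/10·0.757580+1/4·2.121261≈0.757589
n=11: y≈0.757589, sp=5, e=sp−y≈4.242411; I≈51.184577, D=e−e_prev≈-0.000009; u=1/2·4.242411+0·51.184577+1/2·(-0.000009)≈2.121201; next y=3/10·0.757589+1/4·2.121201≈0.757577
n=12: y≈0.757577, sp=5, e=sp−y≈4.242423; I≈55.427000, D=e−e_prev≈0.000012; u=1/2·4.242423+0·55.427000+1/2·0.000012≈2.121218; next y=3/10·0.757577+1/4·2.121218≈0.757578
n=13: y≈0.757578, sp=5, e=sp−y≈4.242422; I≈59.669422, D=e−e_prev≈0.000000; u=1/2·4.242422+0·59.669422+1/2·0.000000≈2.121211; next y=3/10·0.757578+1/4·2.121211≈0.757576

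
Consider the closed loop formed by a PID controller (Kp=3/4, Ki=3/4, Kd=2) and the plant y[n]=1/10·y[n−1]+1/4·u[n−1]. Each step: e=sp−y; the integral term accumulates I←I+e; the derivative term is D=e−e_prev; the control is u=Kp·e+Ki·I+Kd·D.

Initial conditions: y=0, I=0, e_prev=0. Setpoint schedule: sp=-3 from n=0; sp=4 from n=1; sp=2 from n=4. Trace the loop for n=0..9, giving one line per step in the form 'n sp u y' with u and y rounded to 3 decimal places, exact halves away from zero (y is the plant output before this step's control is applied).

0 -3 -10.500 0.000
1 4 26.938 -2.625
2 4 -19.183 6.472
3 4 34.328 -4.149
4 2 -30.906 8.167
5 2 45.870 -6.910
6 2 -39.504 10.776
7 2 57.798 -8.798
8 2 -51.541 13.570
9 2 72.361 -11.528

(exact arithmetic carried between steps; '≈' marks a value shown rounded to 6 d.p. or computed from one; I and e_prev carry over from the previous line; the table rounds u and y to 3 d.p., halves away from zero)
n=0: y=0, sp=-3, e=sp−y=-3; I=-3, D=e−e_prev=-3; u=3/4·(-3)+3/4·(-3)+2·(-3)=-10.5; next y=1/10·0+1/4·(-10.5)=-2.625
n=1: y=-2.625, sp=4, e=sp−y=6.625; I=3.625, D=e−e_prev=9.625; u=3/4·6.625+3/4·3.625+2·9.625=26.9375; next y=1/10·(-2.625)+1/4·26.9375=6.471875
n=2: y=6.471875, sp=4, e=sp−y=-2.471875; I=1.153125, D=e−e_prev=-9.096875; u=3/4·(-2.471875)+3/4·1.153125+2·(-9.096875)≈-19.182813; next y=1/10·6.471875+1/4·(-19.182813)≈-4.148516
n=3: y≈-4.148516, sp=4, e=sp−y≈8.148516; I≈9.301641, D=e−e_prev≈10.620391; u=3/4·8.148516+3/4·9.301641+2·10.620391≈34.328398; next y=1/10·(-4.148516)+1/4·34.328398≈8.167248
n=4: y≈8.167248, sp=2, e=sp−y≈-6.167248; I≈3.134393, D=e−e_prev≈-14.315764; u=3/4·(-6.167248)+3/4·3.134393+2·(-14.315764)≈-30.906169; next y=1/10·8.167248+1/4·(-30.906169)≈-6.909817
n=5: y≈-6.909817, sp=2, e=sp−y≈8.909817; I≈12.044210, D=e−e_prev≈15.077065; u=3/4·8.909817+3/4·12.044210+2·15.077065≈45.869652; next y=1/10·(-6.909817)+1/4·45.869652≈10.776431
n=6: y≈10.776431, sp=2, e=sp−y≈-8.776431; I≈3.267779, D=e−e_prev≈-17.686249; u=3/4·(-8.776431)+3/4·3.267779+2·(-17.686249)≈-39.503986; next y=1/10·10.776431+1/4·(-39.503986)≈-8.798353
n=7: y≈-8.798353, sp=2, e=sp−y≈10.798353; I≈14.066132, D=e−e_prev≈19.574785; u=3/4·10.798353+3/4·14.066132+2·19.574785≈57.797934; next y=1/10·(-8.798353)+1/4·57.797934≈13.569648
n=8: y≈13.569648, sp=2, e=sp−y≈-11.569648; I≈2.496484, D=e−e_prev≈-22.368002; u=3/4·(-11.569648)+3/4·2.496484+2·(-22.368002)≈-51.540876; next y=1/10·13.569648+1/4·(-51.540876)≈-11.528254
n=9: y≈-11.528254, sp=2, e=sp−y≈13.528254; I≈16.024738, D=e−e_prev≈25.097902; u=3/4·13.528254+3/4·16.024738+2·25.097902≈72.360549; next y=1/10·(-11.528254)+1/4·72.360549≈16.937312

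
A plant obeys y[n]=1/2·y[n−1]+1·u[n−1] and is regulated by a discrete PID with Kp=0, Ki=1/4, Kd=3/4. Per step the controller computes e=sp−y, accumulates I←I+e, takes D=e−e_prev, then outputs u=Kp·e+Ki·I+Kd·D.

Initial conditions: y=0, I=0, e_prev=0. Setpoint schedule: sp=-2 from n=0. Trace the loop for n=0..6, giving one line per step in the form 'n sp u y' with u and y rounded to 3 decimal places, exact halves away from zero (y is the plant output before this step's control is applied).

0 -2 -2.000 0.000
1 -2 1.000 -2.000
2 -2 -2.500 0.000
3 -2 1.000 -2.500
4 -2 -3.000 -0.250
5 -2 1.125 -3.125
6 -2 -3.438 -0.438

(exact arithmetic carried between steps; '≈' marks a value shown rounded to 6 d.p. or computed from one; I and e_prev carry over from the previous line; the table rounds u and y to 3 d.p., halves away from zero)
n=0: y=0, sp=-2, e=sp−y=-2; I=-2, D=e−e_prev=-2; u=0·(-2)+1/4·(-2)+3/4·(-2)=-2; next y=1/2·0+1·(-2)=-2
n=1: y=-2, sp=-2, e=sp−y=0; I=-2, D=e−e_prev=2; u=0·0+1/4·(-2)+3/4·2=1; next y=1/2·(-2)+1·1=0
n=2: y=0, sp=-2, e=sp−y=-2; I=-4, D=e−e_prev=-2; u=0·(-2)+1/4·(-4)+3/4·(-2)=-2.5; next y=1/2·0+1·(-2.5)=-2.5
n=3: y=-2.5, sp=-2, e=sp−y=0.5; I=-3.5, D=e−e_prev=2.5; u=0·0.5+1/4·(-3.5)+3/4·2.5=1; next y=1/2·(-2.5)+1·1=-0.25
n=4: y=-0.25, sp=-2, e=sp−y=-1.75; I=-5.25, D=e−e_prev=-2.25; u=0·(-1.75)+1/4·(-5.25)+3/4·(-2.25)=-3; next y=1/2·(-0.25)+1·(-3)=-3.125
n=5: y=-3.125, sp=-2, e=sp−y=1.125; I=-4.125, D=e−e_prev=2.875; u=0·1.125+1/4·(-4.125)+3/4·2.875=1.125; next y=1/2·(-3.125)+1·1.125=-0.4375
n=6: y=-0.4375, sp=-2, e=sp−y=-1.5625; I=-5.6875, D=e−e_prev=-2.6875; u=0·(-1.5625)+1/4·(-5.6875)+3/4·(-2.6875)=-3.4375; next y=1/2·(-0.4375)+1·(-3.4375)=-3.65625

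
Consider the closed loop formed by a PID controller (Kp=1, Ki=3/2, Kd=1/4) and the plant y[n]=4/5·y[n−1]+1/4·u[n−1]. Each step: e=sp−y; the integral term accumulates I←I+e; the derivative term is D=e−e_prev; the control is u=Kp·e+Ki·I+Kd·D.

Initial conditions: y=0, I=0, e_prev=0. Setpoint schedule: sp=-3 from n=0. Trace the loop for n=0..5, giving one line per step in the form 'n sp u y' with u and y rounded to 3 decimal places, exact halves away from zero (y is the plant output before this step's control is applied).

0 -3 -8.250 0.000
1 -3 -6.328 -2.063
2 -3 -5.034 -3.232
3 -3 -3.295 -3.844
4 -3 -2.031 -3.899
5 -3 -1.444 -3.627

(exact arithmetic carried between steps; '≈' marks a value shown rounded to 6 d.p. or computed from one; I and e_prev carry over from the previous line; the table rounds u and y to 3 d.p., halves away from zero)
n=0: y=0, sp=-3, e=sp−y=-3; I=-3, D=e−e_prev=-3; u=1·(-3)+3/2·(-3)+1/4·(-3)=-8.25; next y=4/5·0+1/4·(-8.25)=-2.0625
n=1: y=-2.0625, sp=-3, e=sp−y=-0.9375; I=-3.9375, D=e−e_prev=2.0625; u=1·(-0.9375)+3/2·(-3.9375)+1/4·2.0625=-6.328125; next y=4/5·(-2.0625)+1/4·(-6.328125)≈-3.232031
n=2: y≈-3.232031, sp=-3, e=sp−y≈0.232031; I≈-3.705469, D=e−e_prev≈1.169531; u=1·0.232031+3/2·(-3.705469)+1/4·1.169531≈-5.033789; next y=4/5·(-3.232031)+1/4·(-5.033789)≈-3.844072
n=3: y≈-3.844072, sp=-3, e=sp−y≈0.844072; I≈-2.861396, D=e−e_prev≈0.612041; u=1·0.844072+3/2·(-2.861396)+1/4·0.612041≈-3.295012; next y=4/5·(-3.844072)+1/4·(-3.295012)≈-3.899011
n=4: y≈-3.899011, sp=-3, e=sp−y≈0.899011; I≈-1.962386, D=e−e_prev≈0.054939; u=1·0.899011+3/2·(-1.962386)+1/4·0.054939≈-2.030833; next y=4/5·(-3.899011)+1/4·(-2.030833)≈-3.626917
n=5: y≈-3.626917, sp=-3, e=sp−y≈0.626917; I≈-1.335469, D=e−e_prev≈-0.272094; u=1·0.626917+3/2·(-1.335469)+1/4·(-0.272094)≈-1.444310; next y=4/5·(-3.626917)+1/4·(-1.444310)≈-3.262611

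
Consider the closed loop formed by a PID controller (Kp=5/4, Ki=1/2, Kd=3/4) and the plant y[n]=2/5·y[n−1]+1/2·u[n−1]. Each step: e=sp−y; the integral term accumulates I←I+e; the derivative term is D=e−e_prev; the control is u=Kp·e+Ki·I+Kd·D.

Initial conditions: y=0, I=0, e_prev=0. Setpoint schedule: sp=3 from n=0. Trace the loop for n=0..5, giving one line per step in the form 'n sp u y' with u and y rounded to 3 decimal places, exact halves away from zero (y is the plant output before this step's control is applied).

(exact arithmetic carried between steps; '≈' marks a value shown rounded to 6 d.p. or computed from one; I and e_prev carry over from the previous line; the table rounds u and y to 3 d.p., halves away from zero)
n=0: y=0, sp=3, e=sp−y=3; I=3, D=e−e_prev=3; u=5/4·3+1/2·3+3/4·3=7.5; next y=2/5·0+1/2·7.5=3.75
n=1: y=3.75, sp=3, e=sp−y=-0.75; I=2.25, D=e−e_prev=-3.75; u=5/4·(-0.75)+1/2·2.25+3/4·(-3.75)=-2.625; next y=2/5·3.75+1/2·(-2.625)=0.1875
n=2: y=0.1875, sp=3, e=sp−y=2.8125; I=5.0625, D=e−e_prev=3.5625; u=5/4·2.8125+1/2·5.0625+3/4·3.5625=8.71875; next y=2/5·0.1875+1/2·8.71875=4.434375
n=3: y=4.434375, sp=3, e=sp−y=-1.434375; I=3.628125, D=e−e_prev=-4.246875; u=5/4·(-1.434375)+1/2·3.628125+3/4·(-4.246875)≈-3.164063; next y=2/5·4.434375+1/2·(-3.164063)≈0.191719
n=4: y≈0.191719, sp=3, e=sp−y≈2.808281; I≈6.436406, D=e−e_prev≈4.242656; u=5/4·2.808281+1/2·6.436406+3/4·4.242656≈9.910547; next y=2/5·0.191719+1/2·9.910547≈5.031961
n=5: y≈5.031961, sp=3, e=sp−y≈-2.031961; I≈4.404445, D=e−e_prev≈-4.840242; u=5/4·(-2.031961)+1/2·4.404445+3/4·(-4.840242)≈-3.967910; next y=2/5·5.031961+1/2·(-3.967910)≈0.028829

0 3 7.500 0.000
1 3 -2.625 3.750
2 3 8.719 0.188
3 3 -3.164 4.434
4 3 9.911 0.192
5 3 -3.968 5.032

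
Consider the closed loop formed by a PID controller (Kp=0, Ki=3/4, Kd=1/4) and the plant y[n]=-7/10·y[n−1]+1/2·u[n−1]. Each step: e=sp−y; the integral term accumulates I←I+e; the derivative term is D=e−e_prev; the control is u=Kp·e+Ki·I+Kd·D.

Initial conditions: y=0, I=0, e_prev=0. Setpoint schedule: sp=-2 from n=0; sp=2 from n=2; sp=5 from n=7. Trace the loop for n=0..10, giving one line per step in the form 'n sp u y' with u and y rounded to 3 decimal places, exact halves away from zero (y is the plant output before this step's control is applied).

0 -2 -2.000 0.000
1 -2 -2.000 -1.000
2 2 0.300 -0.300
3 2 0.540 0.360
4 2 2.277 0.018
5 2 2.570 1.126
6 2 4.132 0.497
7 5 6.881 1.718
8 5 8.378 2.238
9 5 10.195 2.622
10 5 11.435 3.262

(exact arithmetic carried between steps; '≈' marks a value shown rounded to 6 d.p. or computed from one; I and e_prev carry over from the previous line; the table rounds u and y to 3 d.p., halves away from zero)
n=0: y=0, sp=-2, e=sp−y=-2; I=-2, D=e−e_prev=-2; u=0·(-2)+3/4·(-2)+1/4·(-2)=-2; next y=-7/10·0+1/2·(-2)=-1
n=1: y=-1, sp=-2, e=sp−y=-1; I=-3, D=e−e_prev=1; u=0·(-1)+3/4·(-3)+1/4·1=-2; next y=-7/10·(-1)+1/2·(-2)=-0.3
n=2: y=-0.3, sp=2, e=sp−y=2.3; I=-0.7, D=e−e_prev=3.3; u=0·2.3+3/4·(-0.7)+1/4·3.3=0.3; next y=-7/10·(-0.3)+1/2·0.3=0.36
n=3: y=0.36, sp=2, e=sp−y=1.64; I=0.94, D=e−e_prev=-0.66; u=0·1.64+3/4·0.94+1/4·(-0.66)=0.54; next y=-7/10·0.36+1/2·0.54=0.018
n=4: y=0.018, sp=2, e=sp−y=1.982; I=2.922, D=e−e_prev=0.342; u=0·1.982+3/4·2.922+1/4·0.342=2.277; next y=-7/10·0.018+1/2·2.277=1.1259
n=5: y=1.1259, sp=2, e=sp−y=0.8741; I=3.7961, D=e−e_prev=-1.1079; u=0·0.8741+3/4·3.7961+1/4·(-1.1079)=2.5701; next y=-7/10·1.1259+1/2·2.5701=0.49692
n=6: y=0.49692, sp=2, e=sp−y=1.50308; I=5.29918, D=e−e_prev=0.62898; u=0·1.50308+3/4·5.29918+1/4·0.62898=4.13163; next y=-7/10·0.49692+1/2·4.13163=1.717971
n=7: y=1.717971, sp=5, e=sp−y=3.282029; I=8.581209, D=e−e_prev=1.778949; u=0·3.282029+3/4·8.581209+1/4·1.778949=6.880644; next y=-7/10·1.717971+1/2·6.880644≈2.237742
n=8: y≈2.237742, sp=5, e=sp−y≈2.762258; I≈11.343467, D=e−e_prev≈-0.519771; u=0·2.762258+3/4·11.343467+1/4·(-0.519771)≈8.377657; next y=-7/10·2.237742+1/2·8.377657≈2.622409
n=9: y≈2.622409, sp=5, e=sp−y≈2.377591; I≈13.721058, D=e−e_prev≈-0.384667; u=0·2.377591+3/4·13.721058+1/4·(-0.384667)≈10.194627; next y=-7/10·2.622409+1/2·10.194627≈3.261627
n=10: y≈3.261627, sp=5, e=sp−y≈1.738373; I≈15.459431, D=e−e_prev≈-0.639218; u=0·1.738373+3/4·15.459431+1/4·(-0.639218)≈11.434769; next y=-7/10·3.261627+1/2·11.434769≈3.434245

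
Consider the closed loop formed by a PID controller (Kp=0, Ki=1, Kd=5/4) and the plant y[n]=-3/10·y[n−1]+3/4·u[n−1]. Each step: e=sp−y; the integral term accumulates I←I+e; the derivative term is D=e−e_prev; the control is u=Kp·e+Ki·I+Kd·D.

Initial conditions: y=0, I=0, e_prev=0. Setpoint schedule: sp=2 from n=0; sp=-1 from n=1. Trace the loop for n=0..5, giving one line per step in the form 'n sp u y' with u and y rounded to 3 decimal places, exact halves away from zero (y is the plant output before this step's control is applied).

(exact arithmetic carried between steps; '≈' marks a value shown rounded to 6 d.p. or computed from one; I and e_prev carry over from the previous line; the table rounds u and y to 3 d.p., halves away from zero)
n=0: y=0, sp=2, e=sp−y=2; I=2, D=e−e_prev=2; u=0·2+1·2+5/4·2=4.5; next y=-3/10·0+3/4·4.5=3.375
n=1: y=3.375, sp=-1, e=sp−y=-4.375; I=-2.375, D=e−e_prev=-6.375; u=0·(-4.375)+1·(-2.375)+5/4·(-6.375)=-10.34375; next y=-3/10·3.375+3/4·(-10.34375)≈-8.770313
n=2: y≈-8.770313, sp=-1, e=sp−y≈7.770313; I≈5.395313, D=e−e_prev≈12.145313; u=0·7.770313+1·5.395313+5/4·12.145313≈20.576953; next y=-3/10·(-8.770313)+3/4·20.576953≈18.063809
n=3: y≈18.063809, sp=-1, e=sp−y≈-19.063809; I≈-13.668496, D=e−e_prev≈-26.834121; u=0·(-19.063809)+1·(-13.668496)+5/4·(-26.834121)≈-47.211147; next y=-3/10·18.063809+3/4·(-47.211147)≈-40.827503
n=4: y≈-40.827503, sp=-1, e=sp−y≈39.827503; I≈26.159007, D=e−e_prev≈58.891312; u=0·39.827503+1·26.159007+5/4·58.891312≈99.773147; next y=-3/10·(-40.827503)+3/4·99.773147≈87.078111
n=5: y≈87.078111, sp=-1, e=sp−y≈-88.078111; I≈-61.919104, D=e−e_prev≈-127.905614; u=0·(-88.078111)+1·(-61.919104)+5/4·(-127.905614)≈-221.801122; next y=-3/10·87.078111+3/4·(-221.801122)≈-192.474275

0 2 4.500 0.000
1 -1 -10.344 3.375
2 -1 20.577 -8.770
3 -1 -47.211 18.064
4 -1 99.773 -40.828
5 -1 -221.801 87.078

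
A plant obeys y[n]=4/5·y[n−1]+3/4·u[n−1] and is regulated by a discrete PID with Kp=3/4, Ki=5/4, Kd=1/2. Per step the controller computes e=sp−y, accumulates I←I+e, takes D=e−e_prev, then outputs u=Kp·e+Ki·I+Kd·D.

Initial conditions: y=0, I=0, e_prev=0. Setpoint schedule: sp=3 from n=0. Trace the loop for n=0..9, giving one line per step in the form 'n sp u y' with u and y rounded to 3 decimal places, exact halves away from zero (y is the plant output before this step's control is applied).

(exact arithmetic carried between steps; '≈' marks a value shown rounded to 6 d.p. or computed from one; I and e_prev carry over from the previous line; the table rounds u and y to 3 d.p., halves away from zero)
n=0: y=0, sp=3, e=sp−y=3; I=3, D=e−e_prev=3; u=3/4·3+5/4·3+1/2·3=7.5; next y=4/5·0+3/4·7.5=5.625
n=1: y=5.625, sp=3, e=sp−y=-2.625; I=0.375, D=e−e_prev=-5.625; u=3/4·(-2.625)+5/4·0.375+1/2·(-5.625)=-4.3125; next y=4/5·5.625+3/4·(-4.3125)=1.265625
n=2: y=1.265625, sp=3, e=sp−y=1.734375; I=2.109375, D=e−e_prev=4.359375; u=3/4·1.734375+5/4·2.109375+1/2·4.359375≈6.117188; next y=4/5·1.265625+3/4·6.117188≈5.600391
n=3: y≈5.600391, sp=3, e=sp−y≈-2.600391; I≈-0.491016, D=e−e_prev≈-4.334766; u=3/4·(-2.600391)+5/4·(-0.491016)+1/2·(-4.334766)≈-4.731445; next y=4/5·5.600391+3/4·(-4.731445)≈0.931729
n=4: y≈0.931729, sp=3, e=sp−y≈2.068271; I≈1.577256, D=e−e_prev≈4.668662; u=3/4·2.068271+5/4·1.577256+1/2·4.668662≈5.857104; next y=4/5·0.931729+3/4·5.857104≈5.138211
n=5: y≈5.138211, sp=3, e=sp−y≈-2.138211; I≈-0.560955, D=e−e_prev≈-4.206483; u=3/4·(-2.138211)+5/4·(-0.560955)+1/2·(-4.206483)≈-4.408094; next y=4/5·5.138211+3/4·(-4.408094)≈0.804499
n=6: y≈0.804499, sp=3, e=sp−y≈2.195501; I≈1.634546, D=e−e_prev≈4.333713; u=3/4·2.195501+5/4·1.634546+1/2·4.333713≈5.856665; next y=4/5·0.804499+3/4·5.856665≈5.036098
n=7: y≈5.036098, sp=3, e=sp−y≈-2.036098; I≈-0.401552, D=e−e_prev≈-4.231599; u=3/4·(-2.036098)+5/4·(-0.401552)+1/2·(-4.231599)≈-4.144812; next y=4/5·5.036098+3/4·(-4.144812)≈0.920269
n=8: y≈0.920269, sp=3, e=sp−y≈2.079731; I≈1.678180, D=e−e_prev≈4.115829; u=3/4·2.079731+5/4·1.678180+1/2·4.115829≈5.715437; next y=4/5·0.920269+3/4·5.715437≈5.022793
n=9: y≈5.022793, sp=3, e=sp−y≈-2.022793; I≈-0.344613, D=e−e_prev≈-4.102524; u=3/4·(-2.022793)+5/4·(-0.344613)+1/2·(-4.102524)≈-3.999123; next y=4/5·5.022793+3/4·(-3.999123)≈1.018892

0 3 7.500 0.000
1 3 -4.313 5.625
2 3 6.117 1.266
3 3 -4.731 5.600
4 3 5.857 0.932
5 3 -4.408 5.138
6 3 5.857 0.804
7 3 -4.145 5.036
8 3 5.715 0.920
9 3 -3.999 5.023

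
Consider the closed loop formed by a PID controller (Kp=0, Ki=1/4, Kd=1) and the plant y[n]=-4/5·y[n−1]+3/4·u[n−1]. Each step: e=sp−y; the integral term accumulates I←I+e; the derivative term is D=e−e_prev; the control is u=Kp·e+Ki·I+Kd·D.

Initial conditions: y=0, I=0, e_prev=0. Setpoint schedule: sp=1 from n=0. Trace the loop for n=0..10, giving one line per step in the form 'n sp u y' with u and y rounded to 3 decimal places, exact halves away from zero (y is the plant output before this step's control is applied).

(exact arithmetic carried between steps; '≈' marks a value shown rounded to 6 d.p. or computed from one; I and e_prev carry over from the previous line; the table rounds u and y to 3 d.p., halves away from zero)
n=0: y=0, sp=1, e=sp−y=1; I=1, D=e−e_prev=1; u=0·1+1/4·1+1·1=1.25; next y=-4/5·0+3/4·1.25=0.9375
n=1: y=0.9375, sp=1, e=sp−y=0.0625; I=1.0625, D=e−e_prev=-0.9375; u=0·0.0625+1/4·1.0625+1·(-0.9375)=-0.671875; next y=-4/5·0.9375+3/4·(-0.671875)≈-1.253906
n=2: y≈-1.253906, sp=1, e=sp−y≈2.253906; I≈3.316406, D=e−e_prev≈2.191406; u=0·2.253906+1/4·3.316406+1·2.191406≈3.020508; next y=-4/5·(-1.253906)+3/4·3.020508≈3.268506
n=3: y≈3.268506, sp=1, e=sp−y≈-2.268506; I≈1.047900, D=e−e_prev≈-4.522412; u=0·(-2.268506)+1/4·1.047900+1·(-4.522412)≈-4.260437; next y=-4/5·3.268506+3/4·(-4.260437)≈-5.810132
n=4: y≈-5.810132, sp=1, e=sp−y≈6.810132; I≈7.858033, D=e−e_prev≈9.078638; u=0·6.810132+1/4·7.858033+1·9.078638≈11.043147; next y=-4/5·(-5.810132)+3/4·11.043147≈12.930466
n=5: y≈12.930466, sp=1, e=sp−y≈-11.930466; I≈-4.072433, D=e−e_prev≈-18.740598; u=0·(-11.930466)+1/4·(-4.072433)+1·(-18.740598)≈-19.758707; next y=-4/5·12.930466+3/4·(-19.758707)≈-25.163403
n=6: y≈-25.163403, sp=1, e=sp−y≈26.163403; I≈22.090970, D=e−e_prev≈38.093868; u=0·26.163403+1/4·22.090970+1·38.093868≈43.616611; next y=-4/5·(-25.163403)+3/4·43.616611≈52.843180
n=7: y≈52.843180, sp=1, e=sp−y≈-51.843180; I≈-29.752211, D=e−e_prev≈-78.006583; u=0·(-51.843180)+1/4·(-29.752211)+1·(-78.006583)≈-85.444635; next y=-4/5·52.843180+3/4·(-85.444635)≈-106.358021
n=8: y≈-106.358021, sp=1, e=sp−y≈107.358021; I≈77.605810, D=e−e_prev≈159.201201; u=0·107.358021+1/4·77.605810+1·159.201201≈178.602653; next y=-4/5·(-106.358021)+3/4·178.602653≈219.038407
n=9: y≈219.038407, sp=1, e=sp−y≈-218.038407; I≈-140.432597, D=e−e_prev≈-325.396427; u=0·(-218.038407)+1/4·(-140.432597)+1·(-325.396427)≈-360.504576; next y=-4/5·219.038407+3/4·(-360.504576)≈-445.609158
n=10: y≈-445.609158, sp=1, e=sp−y≈446.609158; I≈306.176561, D=e−e_prev≈664.647564; u=0·446.609158+1/4·306.176561+1·664.647564≈741.191704; next y=-4/5·(-445.609158)+3/4·741.191704≈912.381104

0 1 1.250 0.000
1 1 -0.672 0.938
2 1 3.021 -1.254
3 1 -4.260 3.269
4 1 11.043 -5.810
5 1 -19.759 12.930
6 1 43.617 -25.163
7 1 -85.445 52.843
8 1 178.603 -106.358
9 1 -360.505 219.038
10 1 741.192 -445.609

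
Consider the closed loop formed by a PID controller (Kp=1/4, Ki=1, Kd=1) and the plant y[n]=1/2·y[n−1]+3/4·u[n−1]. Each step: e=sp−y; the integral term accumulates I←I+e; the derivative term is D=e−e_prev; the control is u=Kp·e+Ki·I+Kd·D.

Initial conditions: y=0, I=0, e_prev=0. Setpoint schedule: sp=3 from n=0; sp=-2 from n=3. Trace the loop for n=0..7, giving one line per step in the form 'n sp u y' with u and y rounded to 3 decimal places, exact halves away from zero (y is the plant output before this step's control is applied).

0 3 6.750 0.000
1 3 -4.641 5.063
2 3 11.886 -0.949
3 -2 -22.552 8.440
4 -2 28.948 -12.694
5 -2 -44.622 15.364
6 -2 58.657 -25.785
7 -2 -86.698 31.100

(exact arithmetic carried between steps; '≈' marks a value shown rounded to 6 d.p. or computed from one; I and e_prev carry over from the previous line; the table rounds u and y to 3 d.p., halves away from zero)
n=0: y=0, sp=3, e=sp−y=3; I=3, D=e−e_prev=3; u=1/4·3+1·3+1·3=6.75; next y=1/2·0+3/4·6.75=5.0625
n=1: y=5.0625, sp=3, e=sp−y=-2.0625; I=0.9375, D=e−e_prev=-5.0625; u=1/4·(-2.0625)+1·0.9375+1·(-5.0625)=-4.640625; next y=1/2·5.0625+3/4·(-4.640625)≈-0.949219
n=2: y≈-0.949219, sp=3, e=sp−y≈3.949219; I≈4.886719, D=e−e_prev≈6.011719; u=1/4·3.949219+1·4.886719+1·6.011719≈11.885742; next y=1/2·(-0.949219)+3/4·11.885742≈8.439697
n=3: y≈8.439697, sp=-2, e=sp−y≈-10.439697; I≈-5.552979, D=e−e_prev≈-14.388916; u=1/4·(-10.439697)+1·(-5.552979)+1·(-14.388916)≈-22.551819; next y=1/2·8.439697+3/4·(-22.551819)≈-12.694016
n=4: y≈-12.694016, sp=-2, e=sp−y≈10.694016; I≈5.141037, D=e−e_prev≈21.133713; u=1/4·10.694016+1·5.141037+1·21.133713≈28.948254; next y=1/2·(-12.694016)+3/4·28.948254≈15.364182
n=5: y≈15.364182, sp=-2, e=sp−y≈-17.364182; I≈-12.223145, D=e−e_prev≈-28.058198; u=1/4·(-17.364182)+1·(-12.223145)+1·(-28.058198)≈-44.622389; next y=1/2·15.364182+3/4·(-44.622389)≈-25.784701
n=6: y≈-25.784701, sp=-2, e=sp−y≈23.784701; I≈11.561555, D=e−e_prev≈41.148883; u=1/4·23.784701+1·11.561555+1·41.148883≈58.656613; next y=1/2·(-25.784701)+3/4·58.656613≈31.100110
n=7: y≈31.100110, sp=-2, e=sp−y≈-33.100110; I≈-21.538555, D=e−e_prev≈-56.884810; u=1/4·(-33.100110)+1·(-21.538555)+1·(-56.884810)≈-86.698392; next y=1/2·31.100110+3/4·(-86.698392)≈-49.473739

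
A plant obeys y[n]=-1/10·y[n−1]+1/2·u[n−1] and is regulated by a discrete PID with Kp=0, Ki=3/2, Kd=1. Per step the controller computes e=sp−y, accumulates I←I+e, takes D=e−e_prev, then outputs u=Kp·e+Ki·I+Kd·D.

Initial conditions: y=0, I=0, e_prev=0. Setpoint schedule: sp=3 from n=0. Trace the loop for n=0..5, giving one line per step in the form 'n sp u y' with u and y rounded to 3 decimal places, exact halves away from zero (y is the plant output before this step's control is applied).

0 3 7.500 0.000
1 3 -0.375 3.750
2 3 13.031 -0.563
3 3 -3.773 6.572
4 3 20.793 -2.544
5 3 -12.994 10.651

(exact arithmetic carried between steps; '≈' marks a value shown rounded to 6 d.p. or computed from one; I and e_prev carry over from the previous line; the table rounds u and y to 3 d.p., halves away from zero)
n=0: y=0, sp=3, e=sp−y=3; I=3, D=e−e_prev=3; u=0·3+3/2·3+1·3=7.5; next y=-1/10·0+1/2·7.5=3.75
n=1: y=3.75, sp=3, e=sp−y=-0.75; I=2.25, D=e−e_prev=-3.75; u=0·(-0.75)+3/2·2.25+1·(-3.75)=-0.375; next y=-1/10·3.75+1/2·(-0.375)=-0.5625
n=2: y=-0.5625, sp=3, e=sp−y=3.5625; I=5.8125, D=e−e_prev=4.3125; u=0·3.5625+3/2·5.8125+1·4.3125=13.03125; next y=-1/10·(-0.5625)+1/2·13.03125=6.571875
n=3: y=6.571875, sp=3, e=sp−y=-3.571875; I=2.240625, D=e−e_prev=-7.134375; u=0·(-3.571875)+3/2·2.240625+1·(-7.134375)≈-3.773438; next y=-1/10·6.571875+1/2·(-3.773438)≈-2.543906
n=4: y≈-2.543906, sp=3, e=sp−y≈5.543906; I≈7.784531, D=e−e_prev≈9.115781; u=0·5.543906+3/2·7.784531+1·9.115781≈20.792578; next y=-1/10·(-2.543906)+1/2·20.792578≈10.650680
n=5: y≈10.650680, sp=3, e=sp−y≈-7.650680; I≈0.133852, D=e−e_prev≈-13.194586; u=0·(-7.650680)+3/2·0.133852+1·(-13.194586)≈-12.993809; next y=-1/10·10.650680+1/2·(-12.993809)≈-7.561972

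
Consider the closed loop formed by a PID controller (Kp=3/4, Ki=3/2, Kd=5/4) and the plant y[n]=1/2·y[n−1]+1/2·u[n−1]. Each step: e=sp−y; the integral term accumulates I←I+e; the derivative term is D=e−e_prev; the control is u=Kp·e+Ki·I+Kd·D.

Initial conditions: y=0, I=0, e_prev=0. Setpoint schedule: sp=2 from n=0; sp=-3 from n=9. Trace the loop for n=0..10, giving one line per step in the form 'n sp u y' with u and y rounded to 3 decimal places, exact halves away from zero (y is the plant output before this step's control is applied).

(exact arithmetic carried between steps; '≈' marks a value shown rounded to 6 d.p. or computed from one; I and e_prev carry over from the previous line; the table rounds u and y to 3 d.p., halves away from zero)
n=0: y=0, sp=2, e=sp−y=2; I=2, D=e−e_prev=2; u=3/4·2+3/2·2+5/4·2=7; next y=1/2·0+1/2·7=3.5
n=1: y=3.5, sp=2, e=sp−y=-1.5; I=0.5, D=e−e_prev=-3.5; u=3/4·(-1.5)+3/2·0.5+5/4·(-3.5)=-4.75; next y=1/2·3.5+1/2·(-4.75)=-0.625
n=2: y=-0.625, sp=2, e=sp−y=2.625; I=3.125, D=e−e_prev=4.125; u=3/4·2.625+3/2·3.125+5/4·4.125=11.8125; next y=1/2·(-0.625)+1/2·11.8125=5.59375
n=3: y=5.59375, sp=2, e=sp−y=-3.59375; I=-0.46875, D=e−e_prev=-6.21875; u=3/4·(-3.59375)+3/2·(-0.46875)+5/4·(-6.21875)=-11.171875; next y=1/2·5.59375+1/2·(-11.171875)≈-2.789063
n=4: y≈-2.789063, sp=2, e=sp−y≈4.789063; I≈4.320313, D=e−e_prev≈8.382813; u=3/4·4.789063+3/2·4.320313+5/4·8.382813≈20.550781; next y=1/2·(-2.789063)+1/2·20.550781≈8.880859
n=5: y≈8.880859, sp=2, e=sp−y≈-6.880859; I≈-2.560547, D=e−e_prev≈-11.669922; u=3/4·(-6.880859)+3/2·(-2.560547)+5/4·(-11.669922)≈-23.588867; next y=1/2·8.880859+1/2·(-23.588867)≈-7.354004
n=6: y≈-7.354004, sp=2, e=sp−y≈9.354004; I≈6.793457, D=e−e_prev≈16.234863; u=3/4·9.354004+3/2·6.793457+5/4·16.234863≈37.499268; next y=1/2·(-7.354004)+1/2·37.499268≈15.072632
n=7: y≈15.072632, sp=2, e=sp−y≈-13.072632; I≈-6.279175, D=e−e_prev≈-22.426636; u=3/4·(-13.072632)+3/2·(-6.279175)+5/4·(-22.426636)≈-47.256531; next y=1/2·15.072632+1/2·(-47.256531)≈-16.091949
n=8: y≈-16.091949, sp=2, e=sp−y≈18.091949; I≈11.812775, D=e−e_prev≈31.164581; u=3/4·18.091949+3/2·11.812775+5/4·31.164581≈70.243851; next y=1/2·(-16.091949)+1/2·70.243851≈27.075951
n=9: y≈27.075951, sp=-3, e=sp−y≈-30.075951; I≈-18.263176, D=e−e_prev≈-48.167900; u=3/4·(-30.075951)+3/2·(-18.263176)+5/4·(-48.167900)≈-110.161602; next y=1/2·27.075951+1/2·(-110.161602)≈-41.542826
n=10: y≈-41.542826, sp=-3, e=sp−y≈38.542826; I≈20.279650, D=e−e_prev≈68.618776; u=3/4·38.542826+3/2·20.279650+5/4·68.618776≈145.100064; next y=1/2·(-41.542826)+1/2·145.100064≈51.778619

0 2 7.000 0.000
1 2 -4.750 3.500
2 2 11.813 -0.625
3 2 -11.172 5.594
4 2 20.551 -2.789
5 2 -23.589 8.881
6 2 37.499 -7.354
7 2 -47.257 15.073
8 2 70.244 -16.092
9 -3 -110.162 27.076
10 -3 145.100 -41.543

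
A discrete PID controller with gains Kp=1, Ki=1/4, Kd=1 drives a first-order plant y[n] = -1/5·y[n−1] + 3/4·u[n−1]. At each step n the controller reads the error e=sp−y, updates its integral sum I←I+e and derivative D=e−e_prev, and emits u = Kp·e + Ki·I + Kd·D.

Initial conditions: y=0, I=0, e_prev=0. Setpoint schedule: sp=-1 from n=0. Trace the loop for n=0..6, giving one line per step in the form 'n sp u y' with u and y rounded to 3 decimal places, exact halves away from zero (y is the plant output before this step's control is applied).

(exact arithmetic carried between steps; '≈' marks a value shown rounded to 6 d.p. or computed from one; I and e_prev carry over from the previous line; the table rounds u and y to 3 d.p., halves away from zero)
n=0: y=0, sp=-1, e=sp−y=-1; I=-1, D=e−e_prev=-1; u=1·(-1)+1/4·(-1)+1·(-1)=-2.25; next y=-1/5·0+3/4·(-2.25)=-1.6875
n=1: y=-1.6875, sp=-1, e=sp−y=0.6875; I=-0.3125, D=e−e_prev=1.6875; u=1·0.6875+1/4·(-0.3125)+1·1.6875=2.296875; next y=-1/5·(-1.6875)+3/4·2.296875≈2.060156
n=2: y≈2.060156, sp=-1, e=sp−y≈-3.060156; I≈-3.372656, D=e−e_prev≈-3.747656; u=1·(-3.060156)+1/4·(-3.372656)+1·(-3.747656)≈-7.650977; next y=-1/5·2.060156+3/4·(-7.650977)≈-6.150264
n=3: y≈-6.150264, sp=-1, e=sp−y≈5.150264; I≈1.777607, D=e−e_prev≈8.210420; u=1·5.150264+1/4·1.777607+1·8.210420≈13.805085; next y=-1/5·(-6.150264)+3/4·13.805085≈11.583867
n=4: y≈11.583867, sp=-1, e=sp−y≈-12.583867; I≈-10.806259, D=e−e_prev≈-17.734130; u=1·(-12.583867)+1/4·(-10.806259)+1·(-17.734130)≈-33.019562; next y=-1/5·11.583867+3/4·(-33.019562)≈-27.081445
n=5: y≈-27.081445, sp=-1, e=sp−y≈26.081445; I≈15.275186, D=e−e_prev≈38.665312; u=1·26.081445+1/4·15.275186+1·38.665312≈68.565553; next y=-1/5·(-27.081445)+3/4·68.565553≈56.840454
n=6: y≈56.840454, sp=-1, e=sp−y≈-57.840454; I≈-42.565268, D=e−e_prev≈-83.921899; u=1·(-57.840454)+1/4·(-42.565268)+1·(-83.921899)≈-152.403670; next y=-1/5·56.840454+3/4·(-152.403670)≈-125.670843

0 -1 -2.250 0.000
1 -1 2.297 -1.688
2 -1 -7.651 2.060
3 -1 13.805 -6.150
4 -1 -33.020 11.584
5 -1 68.566 -27.081
6 -1 -152.404 56.840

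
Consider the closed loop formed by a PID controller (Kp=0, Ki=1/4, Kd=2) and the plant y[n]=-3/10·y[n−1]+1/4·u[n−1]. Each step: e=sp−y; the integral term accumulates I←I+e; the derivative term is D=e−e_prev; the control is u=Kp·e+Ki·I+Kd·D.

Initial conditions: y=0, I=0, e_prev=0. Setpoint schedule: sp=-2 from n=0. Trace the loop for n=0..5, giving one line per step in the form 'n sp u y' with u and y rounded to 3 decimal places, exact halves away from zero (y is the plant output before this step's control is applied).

0 -2 -4.500 0.000
1 -2 1.531 -1.125
2 -2 -5.089 0.720
3 -2 2.891 -1.488
4 -2 -7.634 1.169
5 -2 4.603 -2.259

(exact arithmetic carried between steps; '≈' marks a value shown rounded to 6 d.p. or computed from one; I and e_prev carry over from the previous line; the table rounds u and y to 3 d.p., halves away from zero)
n=0: y=0, sp=-2, e=sp−y=-2; I=-2, D=e−e_prev=-2; u=0·(-2)+1/4·(-2)+2·(-2)=-4.5; next y=-3/10·0+1/4·(-4.5)=-1.125
n=1: y=-1.125, sp=-2, e=sp−y=-0.875; I=-2.875, D=e−e_prev=1.125; u=0·(-0.875)+1/4·(-2.875)+2·1.125=1.53125; next y=-3/10·(-1.125)+1/4·1.53125≈0.720313
n=2: y≈0.720313, sp=-2, e=sp−y≈-2.720313; I≈-5.595313, D=e−e_prev≈-1.845313; u=0·(-2.720313)+1/4·(-5.595313)+2·(-1.845313)≈-5.089453; next y=-3/10·0.720313+1/4·(-5.089453)≈-1.488457
n=3: y≈-1.488457, sp=-2, e=sp−y≈-0.511543; I≈-6.106855, D=e−e_prev≈2.208770; u=0·(-0.511543)+1/4·(-6.106855)+2·2.208770≈2.890825; next y=-3/10·(-1.488457)+1/4·2.890825≈1.169243
n=4: y≈1.169243, sp=-2, e=sp−y≈-3.169243; I≈-9.276099, D=e−e_prev≈-2.657700; u=0·(-3.169243)+1/4·(-9.276099)+2·(-2.657700)≈-7.634426; next y=-3/10·1.169243+1/4·(-7.634426)≈-2.259379
n=5: y≈-2.259379, sp=-2, e=sp−y≈0.259379; I≈-9.016719, D=e−e_prev≈3.428623; u=0·0.259379+1/4·(-9.016719)+2·3.428623≈4.603066; next y=-3/10·(-2.259379)+1/4·4.603066≈1.828580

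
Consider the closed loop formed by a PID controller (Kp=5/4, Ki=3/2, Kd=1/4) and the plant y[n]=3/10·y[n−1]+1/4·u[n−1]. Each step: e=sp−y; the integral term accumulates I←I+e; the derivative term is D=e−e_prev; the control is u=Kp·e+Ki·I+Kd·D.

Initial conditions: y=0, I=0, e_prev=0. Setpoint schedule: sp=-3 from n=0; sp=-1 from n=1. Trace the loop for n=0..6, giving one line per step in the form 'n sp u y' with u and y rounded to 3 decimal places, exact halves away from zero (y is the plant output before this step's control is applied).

(exact arithmetic carried between steps; '≈' marks a value shown rounded to 6 d.p. or computed from one; I and e_prev carry over from the previous line; the table rounds u and y to 3 d.p., halves away from zero)
n=0: y=0, sp=-3, e=sp−y=-3; I=-3, D=e−e_prev=-3; u=5/4·(-3)+3/2·(-3)+1/4·(-3)=-9; next y=3/10·0+1/4·(-9)=-2.25
n=1: y=-2.25, sp=-1, e=sp−y=1.25; I=-1.75, D=e−e_prev=4.25; u=5/4·1.25+3/2·(-1.75)+1/4·4.25=0; next y=3/10·(-2.25)+1/4·0=-0.675
n=2: y=-0.675, sp=-1, e=sp−y=-0.325; I=-2.075, D=e−e_prev=-1.575; u=5/4·(-0.325)+3/2·(-2.075)+1/4·(-1.575)=-3.9125; next y=3/10·(-0.675)+1/4·(-3.9125)=-1.180625
n=3: y=-1.180625, sp=-1, e=sp−y=0.180625; I=-1.894375, D=e−e_prev=0.505625; u=5/4·0.180625+3/2·(-1.894375)+1/4·0.505625=-2.489375; next y=3/10·(-1.180625)+1/4·(-2.489375)≈-0.976531
n=4: y≈-0.976531, sp=-1, e=sp−y≈-0.023469; I≈-1.917844, D=e−e_prev≈-0.204094; u=5/4·(-0.023469)+3/2·(-1.917844)+1/4·(-0.204094)≈-2.957125; next y=3/10·(-0.976531)+1/4·(-2.957125)≈-1.032241
n=5: y≈-1.032241, sp=-1, e=sp−y≈0.032241; I≈-1.885603, D=e−e_prev≈0.055709; u=5/4·0.032241+3/2·(-1.885603)+1/4·0.055709≈-2.774177; next y=3/10·(-1.032241)+1/4·(-2.774177)≈-1.003216
n=6: y≈-1.003216, sp=-1, e=sp−y≈0.003216; I≈-1.882387, D=e−e_prev≈-0.029024; u=5/4·0.003216+3/2·(-1.882387)+1/4·(-0.029024)≈-2.826816; next y=3/10·(-1.003216)+1/4·(-2.826816)≈-1.007669

0 -3 -9.000 0.000
1 -1 0.000 -2.250
2 -1 -3.913 -0.675
3 -1 -2.489 -1.181
4 -1 -2.957 -0.977
5 -1 -2.774 -1.032
6 -1 -2.827 -1.003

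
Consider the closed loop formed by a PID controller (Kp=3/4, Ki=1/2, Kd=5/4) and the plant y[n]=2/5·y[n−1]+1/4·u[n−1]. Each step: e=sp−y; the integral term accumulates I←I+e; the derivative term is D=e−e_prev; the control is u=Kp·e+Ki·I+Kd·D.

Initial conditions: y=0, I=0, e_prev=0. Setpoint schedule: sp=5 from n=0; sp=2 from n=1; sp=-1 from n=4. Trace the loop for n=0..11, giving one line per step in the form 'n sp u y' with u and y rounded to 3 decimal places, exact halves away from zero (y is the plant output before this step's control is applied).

0 5 12.500 0.000
1 2 -6.563 3.125
2 2 9.320 -0.391
3 2 -0.290 2.174
4 -1 -1.229 0.797
5 -1 1.865 0.011
6 -1 -0.771 0.471
7 -1 0.256 -0.004
8 -1 -1.003 0.062
9 -1 -0.730 -0.226
10 -1 -1.360 -0.273
11 -1 -1.342 -0.449

(exact arithmetic carried between steps; '≈' marks a value shown rounded to 6 d.p. or computed from one; I and e_prev carry over from the previous line; the table rounds u and y to 3 d.p., halves away from zero)
n=0: y=0, sp=5, e=sp−y=5; I=5, D=e−e_prev=5; u=3/4·5+1/2·5+5/4·5=12.5; next y=2/5·0+1/4·12.5=3.125
n=1: y=3.125, sp=2, e=sp−y=-1.125; I=3.875, D=e−e_prev=-6.125; u=3/4·(-1.125)+1/2·3.875+5/4·(-6.125)=-6.5625; next y=2/5·3.125+1/4·(-6.5625)=-0.390625
n=2: y=-0.390625, sp=2, e=sp−y=2.390625; I=6.265625, D=e−e_prev=3.515625; u=3/4·2.390625+1/2·6.265625+5/4·3.515625≈9.320313; next y=2/5·(-0.390625)+1/4·9.320313≈2.173828
n=3: y≈2.173828, sp=2, e=sp−y≈-0.173828; I≈6.091797, D=e−e_prev≈-2.564453; u=3/4·(-0.173828)+1/2·6.091797+5/4·(-2.564453)≈-0.290039; next y=2/5·2.173828+1/4·(-0.290039)≈0.797021
n=4: y≈0.797021, sp=-1, e=sp−y≈-1.797021; I≈4.294775, D=e−e_prev≈-1.623193; u=3/4·(-1.797021)+1/2·4.294775+5/4·(-1.623193)≈-1.229370; next y=2/5·0.797021+1/4·(-1.229370)≈0.011466
n=5: y≈0.011466, sp=-1, e=sp−y≈-1.011466; I≈3.283309, D=e−e_prev≈0.785555; u=3/4·(-1.011466)+1/2·3.283309+5/4·0.785555≈1.864999; next y=2/5·0.011466+1/4·1.864999≈0.470836
n=6: y≈0.470836, sp=-1, e=sp−y≈-1.470836; I≈1.812473, D=e−e_prev≈-0.459370; u=3/4·(-1.470836)+1/2·1.812473+5/4·(-0.459370)≈-0.771103; next y=2/5·0.470836+1/4·(-0.771103)≈-0.004441
n=7: y≈-0.004441, sp=-1, e=sp−y≈-0.995559; I≈0.816914, D=e−e_prev≈0.475278; u=3/4·(-0.995559)+1/2·0.816914+5/4·0.475278≈0.255885; next y=2/5·(-0.004441)+1/4·0.255885≈0.062195
n=8: y≈0.062195, sp=-1, e=sp−y≈-1.062195; I≈-0.245280, D=e−e_prev≈-0.066636; u=3/4·(-1.062195)+1/2·(-0.245280)+5/4·(-0.066636)≈-1.002581; next y=2/5·0.062195+1/4·(-1.002581)≈-0.225767
n=9: y≈-0.225767, sp=-1, e=sp−y≈-0.774233; I≈-1.019513, D=e−e_prev≈0.287962; u=3/4·(-0.774233)+1/2·(-1.019513)+5/4·0.287962≈-0.730478; next y=2/5·(-0.225767)+1/4·(-0.730478)≈-0.272927
n=10: y≈-0.272927, sp=-1, e=sp−y≈-0.727073; I≈-1.746586, D=e−e_prev≈0.047159; u=3/4·(-0.727073)+1/2·(-1.746586)+5/4·0.047159≈-1.359650; next y=2/5·(-0.272927)+1/4·(-1.359650)≈-0.449083
n=11: y≈-0.449083, sp=-1, e=sp−y≈-0.550917; I≈-2.297503, D=e−e_prev≈0.176156; u=3/4·(-0.550917)+1/2·(-2.297503)+5/4·0.176156≈-1.341744; next y=2/5·(-0.449083)+1/4·(-1.341744)≈-0.515069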